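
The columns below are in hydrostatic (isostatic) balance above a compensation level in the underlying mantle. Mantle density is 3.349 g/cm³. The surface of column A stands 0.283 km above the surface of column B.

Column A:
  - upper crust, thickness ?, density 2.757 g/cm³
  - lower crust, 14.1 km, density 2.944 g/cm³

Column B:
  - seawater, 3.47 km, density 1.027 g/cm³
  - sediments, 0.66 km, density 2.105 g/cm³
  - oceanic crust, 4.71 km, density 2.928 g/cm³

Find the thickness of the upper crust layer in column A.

10.3 km

Take the compensation level at the base of the deeper column (depth z_c below the surface of column A) and equate Σ ρ_i t_i down to z_c; mantle fills any gap and the z_c terms cancel.
Column A: x×2.757 + 14.1×2.944 + (z_c − 14.1 − x)×3.349
Column B: 0.283×0 + 3.47×1.027 + 0.66×2.105 + 4.71×2.928 + (z_c − 0.283 − 8.84)×3.349
The z_c×3.349 term appears on both sides and cancels. Collect the known terms of each column as K = Σ(ρt)_known − 3.349 × (depth of known layers): K_A = 41.5104 − 3.349×14.1 = −5.7105; K_B = 18.74387 − 3.349×(0.283 + 8.84) = −11.809057.
Balance: K_A − x×(3.349 − 2.757) = K_B, so x = (K_A − K_B)/(3.349 − 2.757) = 6.09856/0.592 = 10.3 km.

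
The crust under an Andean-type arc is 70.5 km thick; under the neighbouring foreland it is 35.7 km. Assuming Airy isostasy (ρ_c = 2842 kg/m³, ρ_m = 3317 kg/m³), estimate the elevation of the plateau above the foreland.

Excess crust Δ = 70.5 km − 35.7 km = 34.8 km, split between elevation h and root r with h + r = Δ.
Airy balance ρ_c h = (ρ_m − ρ_c) r gives r = h ρ_c/(ρ_m − ρ_c), so h (1 + ρ_c/(ρ_m − ρ_c)) = Δ, i.e. h = Δ (ρ_m − ρ_c)/ρ_m.
h = 34.8 km × 475/3317 = 4.98 km.

4.98 km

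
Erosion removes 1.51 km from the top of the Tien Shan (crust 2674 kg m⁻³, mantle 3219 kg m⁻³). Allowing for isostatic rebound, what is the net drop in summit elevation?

0.256 km

Rebound u = e ρ_c/ρ_m = 1.51 km × 2674/3219 = 1.254 km.
Net surface drop = e − u = 1.51 km − 1.254 km = e (ρ_m − ρ_c)/ρ_m = 0.256 km.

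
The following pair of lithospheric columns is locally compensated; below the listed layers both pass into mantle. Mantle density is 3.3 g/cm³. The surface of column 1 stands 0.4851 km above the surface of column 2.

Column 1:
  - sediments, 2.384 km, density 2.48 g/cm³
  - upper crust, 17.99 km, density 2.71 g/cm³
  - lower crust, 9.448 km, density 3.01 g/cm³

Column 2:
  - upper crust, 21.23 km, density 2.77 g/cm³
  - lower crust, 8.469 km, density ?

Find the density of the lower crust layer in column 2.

3.01 g/cm³

Take the compensation level at the base of the deeper column (depth z_c below the surface of column 1) and equate Σ ρ_i t_i down to z_c; mantle fills any gap and the z_c terms cancel.
Column 1: 2.384×2.48 + 17.99×2.71 + 9.448×3.01 + (z_c − 29.822)×3.3
Column 2: 0.4851×0 + 21.23×2.77 + 8.469×ρ + (z_c − 0.4851 − 29.699)×3.3
The z_c×3.3 term appears on both sides and cancels. Collect the known terms of each column as K = Σ(ρt)_known − 3.3 × (depth of known layers): K_1 = 83.1037 − 3.3×29.822 = −15.3089; K_2 = 58.8071 − 3.3×(0.4851 + 29.699) = −40.80043.
Balance: K_1 = K_2 + 8.469×ρ, so ρ = (K_1 − K_2)/8.469 = 25.4915/8.469 = 3.01 g/cm³.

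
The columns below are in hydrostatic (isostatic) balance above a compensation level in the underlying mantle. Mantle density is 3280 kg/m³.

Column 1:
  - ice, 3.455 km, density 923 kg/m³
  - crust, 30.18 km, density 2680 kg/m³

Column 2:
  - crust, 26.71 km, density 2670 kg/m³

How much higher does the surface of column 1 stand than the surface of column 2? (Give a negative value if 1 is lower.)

For any compensation level in the mantle, the mantle terms cancel and isostasy reduces to e = (Σt_1 − Σt_2) − (Σ(ρt)_1 − Σ(ρt)_2) / ρ_m.
Σt_1 = 33.635 km; Σt_2 = 26.71 km; Σ(ρt)_1 = 84071.365; Σ(ρt)_2 = 71315.7 (in km·kg/m³).
e = (33.635 − 26.71) − (84071.365 − 71315.7) / 3280 = 3.04 km.

3.04 km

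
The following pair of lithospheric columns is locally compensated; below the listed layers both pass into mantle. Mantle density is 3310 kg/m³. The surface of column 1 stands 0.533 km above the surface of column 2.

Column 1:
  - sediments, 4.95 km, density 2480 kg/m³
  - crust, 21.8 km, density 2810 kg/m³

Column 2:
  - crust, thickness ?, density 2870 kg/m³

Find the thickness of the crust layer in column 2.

Take the compensation level at the base of the deeper column (depth z_c below the surface of column 1) and equate Σ ρ_i t_i down to z_c; mantle fills any gap and the z_c terms cancel.
Column 1: 4.95×2480 + 21.8×2810 + (z_c − 26.75)×3310
Column 2: 0.533×0 + x×2870 + (z_c − 0.533 − 0 − x)×3310
The z_c×3310 term appears on both sides and cancels. Collect the known terms of each column as K = Σ(ρt)_known − 3310 × (depth of known layers): K_1 = 73534 − 3310×26.75 = −15008.5; K_2 = 0 − 3310×(0.533 + 0) = −1764.23.
Balance: K_1 = K_2 − x×(3310 − 2870), so x = (K_2 − K_1)/(3310 − 2870) = 13244.3/440 = 30.1 km.

30.1 km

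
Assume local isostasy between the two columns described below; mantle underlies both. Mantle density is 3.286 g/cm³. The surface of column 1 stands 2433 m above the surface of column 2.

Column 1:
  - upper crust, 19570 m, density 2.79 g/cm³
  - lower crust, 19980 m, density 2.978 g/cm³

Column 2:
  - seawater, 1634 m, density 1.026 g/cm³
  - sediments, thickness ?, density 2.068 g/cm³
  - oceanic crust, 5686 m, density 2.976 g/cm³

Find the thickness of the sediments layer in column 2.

Take the compensation level at the base of the deeper column (depth z_c below the surface of column 1) and equate Σ ρ_i t_i down to z_c; mantle fills any gap and the z_c terms cancel.
Column 1: 19570×2.79 + 19980×2.978 + (z_c − 39550)×3.286
Column 2: 2433×0 + 1634×1.026 + x×2.068 + 5686×2.976 + (z_c − 2433 − 7320 − x)×3.286
The z_c×3.286 term appears on both sides and cancels. Collect the known terms of each column as K = Σ(ρt)_known − 3.286 × (depth of known layers): K_1 = 114100.74 − 3.286×39550 = −15860.56; K_2 = 18598.02 − 3.286×(2433 + 7320) = −13450.338.
Balance: K_1 = K_2 − x×(3.286 − 2.068), so x = (K_2 − K_1)/(3.286 − 2.068) = 2410.22/1.218 = 1980 m.

1980 m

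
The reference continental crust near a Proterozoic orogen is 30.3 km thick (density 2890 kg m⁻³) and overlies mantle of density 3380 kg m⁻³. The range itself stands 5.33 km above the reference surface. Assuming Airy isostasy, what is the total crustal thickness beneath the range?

Root depth r = h ρ_c / (ρ_m − ρ_c) = 5.33 km × 2890 / 490 = 31.44 km.
Total thickness = T + h + r = 30.3 km + 5.33 km + 31.44 km = 67.1 km.

67.1 km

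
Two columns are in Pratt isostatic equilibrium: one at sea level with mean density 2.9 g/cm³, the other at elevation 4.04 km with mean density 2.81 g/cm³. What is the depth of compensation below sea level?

ρ_ref D = ρ (D + h) → D (ρ_ref − ρ) = ρ h.
D = ρ h/(ρ_ref − ρ) = 2.81 × 4.04 km/(2.9 − 2.81) = 126 km.

126 km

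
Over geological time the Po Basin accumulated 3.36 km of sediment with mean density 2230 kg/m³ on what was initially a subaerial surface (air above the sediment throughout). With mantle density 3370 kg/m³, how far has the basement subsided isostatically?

Subaerial load: s = t ρ_sed / ρ_m = 3.36 km × 2230/3370 = 2.22 km.

2.22 km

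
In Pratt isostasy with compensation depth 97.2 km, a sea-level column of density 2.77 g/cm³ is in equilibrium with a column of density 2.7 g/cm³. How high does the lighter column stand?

2.52 km

ρ_ref D = ρ (D + h) → h = D (ρ_ref − ρ)/ρ.
h = 97.2 km × (2.77 − 2.7)/2.7 = 2.52 km.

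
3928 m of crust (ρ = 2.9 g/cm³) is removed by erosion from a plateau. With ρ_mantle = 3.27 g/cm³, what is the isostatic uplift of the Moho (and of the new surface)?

Unloading: uplift u = e ρ_c/ρ_m = 3928 m × 2.9/3.27 = 3480 m.

3480 m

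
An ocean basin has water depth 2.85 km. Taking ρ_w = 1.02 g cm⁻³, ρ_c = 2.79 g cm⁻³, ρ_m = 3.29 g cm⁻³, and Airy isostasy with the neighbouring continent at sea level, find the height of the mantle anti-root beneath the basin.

In Airy isostatic equilibrium: replacing crust with seawater at the top is compensated by replacing crust with mantle at the base: d (ρ_c − ρ_w) = a (ρ_m − ρ_c).
a = d (ρ_c − ρ_w)/(ρ_m − ρ_c) = 2.85 km × 1.77/0.5 = 10.1 km.

10.1 km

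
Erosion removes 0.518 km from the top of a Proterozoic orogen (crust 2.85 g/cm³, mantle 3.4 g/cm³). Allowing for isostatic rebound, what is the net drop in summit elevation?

0.0838 km

Rebound u = e ρ_c/ρ_m = 0.518 km × 2.85/3.4 = 0.4342 km.
Net surface drop = e − u = 0.518 km − 0.4342 km = e (ρ_m − ρ_c)/ρ_m = 0.0838 km.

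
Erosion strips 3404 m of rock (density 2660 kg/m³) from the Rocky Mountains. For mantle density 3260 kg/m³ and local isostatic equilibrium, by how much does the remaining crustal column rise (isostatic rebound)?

2780 m

Unloading: uplift u = e ρ_c/ρ_m = 3404 m × 2660/3260 = 2780 m.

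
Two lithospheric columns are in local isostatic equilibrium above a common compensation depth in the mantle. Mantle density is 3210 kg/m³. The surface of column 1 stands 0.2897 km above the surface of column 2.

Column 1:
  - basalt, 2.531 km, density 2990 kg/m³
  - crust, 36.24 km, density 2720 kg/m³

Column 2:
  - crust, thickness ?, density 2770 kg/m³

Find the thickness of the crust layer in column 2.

39.5 km

Take the compensation level at the base of the deeper column (depth z_c below the surface of column 1) and equate Σ ρ_i t_i down to z_c; mantle fills any gap and the z_c terms cancel.
Column 1: 2.531×2990 + 36.24×2720 + (z_c − 38.771)×3210
Column 2: 0.2897×0 + x×2770 + (z_c − 0.2897 − 0 − x)×3210
The z_c×3210 term appears on both sides and cancels. Collect the known terms of each column as K = Σ(ρt)_known − 3210 × (depth of known layers): K_1 = 106140.49 − 3210×38.771 = −18314.42; K_2 = 0 − 3210×(0.2897 + 0) = −929.937.
Balance: K_1 = K_2 − x×(3210 − 2770), so x = (K_2 − K_1)/(3210 − 2770) = 17384.5/440 = 39.5 km.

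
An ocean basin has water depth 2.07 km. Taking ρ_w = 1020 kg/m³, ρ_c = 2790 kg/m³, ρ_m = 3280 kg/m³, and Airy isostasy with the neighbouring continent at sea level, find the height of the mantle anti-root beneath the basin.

By Archimedes' principle applied to the lithosphere: replacing crust with seawater at the top is compensated by replacing crust with mantle at the base: d (ρ_c − ρ_w) = a (ρ_m − ρ_c).
a = d (ρ_c − ρ_w)/(ρ_m − ρ_c) = 2.07 km × 1770/490 = 7.48 km.

7.48 km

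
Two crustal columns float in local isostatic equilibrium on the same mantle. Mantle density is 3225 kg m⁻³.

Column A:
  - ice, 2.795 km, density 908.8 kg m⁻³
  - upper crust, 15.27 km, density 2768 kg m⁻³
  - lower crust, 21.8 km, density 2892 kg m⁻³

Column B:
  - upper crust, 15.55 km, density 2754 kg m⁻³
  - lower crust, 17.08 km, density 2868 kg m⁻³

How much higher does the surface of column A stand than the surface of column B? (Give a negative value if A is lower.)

2.26 km

For any compensation level in the mantle, the mantle terms cancel and isostasy reduces to e = (Σt_A − Σt_B) − (Σ(ρt)_A − Σ(ρt)_B) / ρ_m.
Σt_A = 39.865 km; Σt_B = 32.63 km; Σ(ρt)_A = 107853.056; Σ(ρt)_B = 91810.14 (in km·kg m⁻³).
e = (39.865 − 32.63) − (107853.056 − 91810.14) / 3225 = 2.26 km.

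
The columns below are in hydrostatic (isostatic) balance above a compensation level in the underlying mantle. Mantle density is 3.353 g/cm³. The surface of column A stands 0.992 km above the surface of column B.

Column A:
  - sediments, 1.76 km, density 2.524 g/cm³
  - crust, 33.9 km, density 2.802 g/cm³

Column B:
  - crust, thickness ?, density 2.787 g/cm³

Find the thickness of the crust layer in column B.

Take the compensation level at the base of the deeper column (depth z_c below the surface of column A) and equate Σ ρ_i t_i down to z_c; mantle fills any gap and the z_c terms cancel.
Column A: 1.76×2.524 + 33.9×2.802 + (z_c − 35.66)×3.353
Column B: 0.992×0 + x×2.787 + (z_c − 0.992 − 0 − x)×3.353
The z_c×3.353 term appears on both sides and cancels. Collect the known terms of each column as K = Σ(ρt)_known − 3.353 × (depth of known layers): K_A = 99.43004 − 3.353×35.66 = −20.13794; K_B = 0 − 3.353×(0.992 + 0) = −3.326176.
Balance: K_A = K_B − x×(3.353 − 2.787), so x = (K_B − K_A)/(3.353 − 2.787) = 16.8118/0.566 = 29.7 km.

29.7 km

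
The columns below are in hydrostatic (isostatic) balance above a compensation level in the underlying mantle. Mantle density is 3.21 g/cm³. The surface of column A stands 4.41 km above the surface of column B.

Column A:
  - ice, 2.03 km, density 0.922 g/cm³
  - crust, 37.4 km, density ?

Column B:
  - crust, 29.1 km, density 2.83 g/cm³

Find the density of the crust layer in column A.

Take the compensation level at the base of the deeper column (depth z_c below the surface of column A) and equate Σ ρ_i t_i down to z_c; mantle fills any gap and the z_c terms cancel.
Column A: 2.03×0.922 + 37.4×ρ + (z_c − 39.43)×3.21
Column B: 4.41×0 + 29.1×2.83 + (z_c − 4.41 − 29.1)×3.21
The z_c×3.21 term appears on both sides and cancels. Collect the known terms of each column as K = Σ(ρt)_known − 3.21 × (depth of known layers): K_A = 1.87166 − 3.21×39.43 = −124.69864; K_B = 82.353 − 3.21×(4.41 + 29.1) = −25.2141.
Balance: K_A + 37.4×ρ = K_B, so ρ = (K_B − K_A)/37.4 = 99.4845/37.4 = 2.66 g/cm³.

2.66 g/cm³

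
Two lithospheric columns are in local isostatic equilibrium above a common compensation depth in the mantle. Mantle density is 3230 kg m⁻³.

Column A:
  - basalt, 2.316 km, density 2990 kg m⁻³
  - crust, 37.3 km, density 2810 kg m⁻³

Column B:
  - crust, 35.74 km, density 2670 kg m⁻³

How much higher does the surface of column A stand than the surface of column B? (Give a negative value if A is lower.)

−1.17 km

For any compensation level in the mantle, the mantle terms cancel and isostasy reduces to e = (Σt_A − Σt_B) − (Σ(ρt)_A − Σ(ρt)_B) / ρ_m.
Σt_A = 39.616 km; Σt_B = 35.74 km; Σ(ρt)_A = 111737.84; Σ(ρt)_B = 95425.8 (in km·kg m⁻³).
e = (39.616 − 35.74) − (111737.84 − 95425.8) / 3230 = −1.17 km.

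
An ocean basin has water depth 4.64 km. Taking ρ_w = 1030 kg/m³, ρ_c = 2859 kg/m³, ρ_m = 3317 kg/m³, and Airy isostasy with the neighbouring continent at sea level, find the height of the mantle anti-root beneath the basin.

18.5 km

Balancing pressure at the compensation depth: replacing crust with seawater at the top is compensated by replacing crust with mantle at the base: d (ρ_c − ρ_w) = a (ρ_m − ρ_c).
a = d (ρ_c − ρ_w)/(ρ_m − ρ_c) = 4.64 km × 1829/458 = 18.5 km.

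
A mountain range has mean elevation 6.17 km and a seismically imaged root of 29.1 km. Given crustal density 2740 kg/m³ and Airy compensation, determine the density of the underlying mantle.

Airy balance: ρ_c h = (ρ_m − ρ_c) r → ρ_m = ρ_c (1 + h/r).
ρ_m = 2740 × (1 + 6.17 km/29.1 km) = 3320 kg/m³.

3320 kg/m³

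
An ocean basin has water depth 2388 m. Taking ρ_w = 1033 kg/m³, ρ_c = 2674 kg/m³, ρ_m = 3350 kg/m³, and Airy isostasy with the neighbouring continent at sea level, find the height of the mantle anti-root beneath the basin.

For local isostatic compensation: replacing crust with seawater at the top is compensated by replacing crust with mantle at the base: d (ρ_c − ρ_w) = a (ρ_m − ρ_c).
a = d (ρ_c − ρ_w)/(ρ_m − ρ_c) = 2388 m × 1641/676 = 5800 m.

5800 m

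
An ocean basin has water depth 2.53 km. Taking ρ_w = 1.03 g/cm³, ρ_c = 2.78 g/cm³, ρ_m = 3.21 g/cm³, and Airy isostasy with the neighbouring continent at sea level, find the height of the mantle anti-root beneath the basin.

10.3 km

Balancing pressure at the compensation depth: replacing crust with seawater at the top is compensated by replacing crust with mantle at the base: d (ρ_c − ρ_w) = a (ρ_m − ρ_c).
a = d (ρ_c − ρ_w)/(ρ_m − ρ_c) = 2.53 km × 1.75/0.43 = 10.3 km.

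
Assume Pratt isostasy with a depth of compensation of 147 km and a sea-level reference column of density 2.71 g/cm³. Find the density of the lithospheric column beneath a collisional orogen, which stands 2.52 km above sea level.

Pratt balance: ρ_ref D = ρ (D + h).
ρ = ρ_ref D/(D + h) = 2.71 × 147 km/(147 km + 2.52 km) = 2.66 g/cm³.

2.66 g/cm³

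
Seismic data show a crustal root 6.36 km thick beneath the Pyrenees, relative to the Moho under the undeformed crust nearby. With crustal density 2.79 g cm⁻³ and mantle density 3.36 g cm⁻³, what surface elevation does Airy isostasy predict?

1.3 km

In Airy isostatic equilibrium: ρ_c h = (ρ_m − ρ_c) r.
h = r (ρ_m − ρ_c) / ρ_c = 6.36 km × (3.36 − 2.79) / 2.79 = 1.3 km.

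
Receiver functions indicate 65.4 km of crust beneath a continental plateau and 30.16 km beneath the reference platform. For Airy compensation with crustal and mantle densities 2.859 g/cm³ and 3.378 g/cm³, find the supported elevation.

Excess crust Δ = 65.4 km − 30.16 km = 35.24 km, split between elevation h and root r with h + r = Δ.
Airy balance ρ_c h = (ρ_m − ρ_c) r gives r = h ρ_c/(ρ_m − ρ_c), so h (1 + ρ_c/(ρ_m − ρ_c)) = Δ, i.e. h = Δ (ρ_m − ρ_c)/ρ_m.
h = 35.24 km × 0.519/3.378 = 5.41 km.

5.41 km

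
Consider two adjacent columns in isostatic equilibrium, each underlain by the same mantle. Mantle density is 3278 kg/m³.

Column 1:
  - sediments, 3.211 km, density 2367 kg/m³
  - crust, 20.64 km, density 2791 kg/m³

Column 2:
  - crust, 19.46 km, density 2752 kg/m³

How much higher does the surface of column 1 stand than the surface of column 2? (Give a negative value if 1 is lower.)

For any compensation level in the mantle, the mantle terms cancel and isostasy reduces to e = (Σt_1 − Σt_2) − (Σ(ρt)_1 − Σ(ρt)_2) / ρ_m.
Σt_1 = 23.851 km; Σt_2 = 19.46 km; Σ(ρt)_1 = 65206.677; Σ(ρt)_2 = 53553.92 (in km·kg/m³).
e = (23.851 − 19.46) − (65206.677 − 53553.92) / 3278 = 0.836 km.

0.836 km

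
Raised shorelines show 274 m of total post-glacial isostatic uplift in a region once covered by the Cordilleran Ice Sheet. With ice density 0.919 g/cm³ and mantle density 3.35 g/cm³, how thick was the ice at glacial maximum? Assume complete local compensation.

999 m

u = t ρ_ice/ρ_m → t = u ρ_m/ρ_ice = 274 m × 3.35/0.919 = 999 m.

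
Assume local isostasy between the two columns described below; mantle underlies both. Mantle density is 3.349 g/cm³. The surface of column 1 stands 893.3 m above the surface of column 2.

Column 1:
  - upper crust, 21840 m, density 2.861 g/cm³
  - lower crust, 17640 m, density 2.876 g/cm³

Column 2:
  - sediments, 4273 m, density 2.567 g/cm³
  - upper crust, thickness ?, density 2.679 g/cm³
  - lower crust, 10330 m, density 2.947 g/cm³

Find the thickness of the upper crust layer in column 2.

12700 m

Take the compensation level at the base of the deeper column (depth z_c below the surface of column 1) and equate Σ ρ_i t_i down to z_c; mantle fills any gap and the z_c terms cancel.
Column 1: 21840×2.861 + 17640×2.876 + (z_c − 39480)×3.349
Column 2: 893.3×0 + 4273×2.567 + x×2.679 + 10330×2.947 + (z_c − 893.3 − 14603 − x)×3.349
The z_c×3.349 term appears on both sides and cancels. Collect the known terms of each column as K = Σ(ρt)_known − 3.349 × (depth of known layers): K_1 = 113216.88 − 3.349×39480 = −19001.64; K_2 = 41411.301 − 3.349×(893.3 + 14603) = −10485.8077.
Balance: K_1 = K_2 − x×(3.349 − 2.679), so x = (K_2 − K_1)/(3.349 − 2.679) = 8515.83/0.67 = 12700 m.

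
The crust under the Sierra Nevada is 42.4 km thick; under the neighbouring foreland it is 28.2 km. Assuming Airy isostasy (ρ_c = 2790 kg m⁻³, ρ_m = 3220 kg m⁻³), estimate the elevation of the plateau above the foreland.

Excess crust Δ = 42.4 km − 28.2 km = 14.2 km, split between elevation h and root r with h + r = Δ.
Airy balance ρ_c h = (ρ_m − ρ_c) r gives r = h ρ_c/(ρ_m − ρ_c), so h (1 + ρ_c/(ρ_m − ρ_c)) = Δ, i.e. h = Δ (ρ_m − ρ_c)/ρ_m.
h = 14.2 km × 430/3220 = 1.9 km.

1.9 km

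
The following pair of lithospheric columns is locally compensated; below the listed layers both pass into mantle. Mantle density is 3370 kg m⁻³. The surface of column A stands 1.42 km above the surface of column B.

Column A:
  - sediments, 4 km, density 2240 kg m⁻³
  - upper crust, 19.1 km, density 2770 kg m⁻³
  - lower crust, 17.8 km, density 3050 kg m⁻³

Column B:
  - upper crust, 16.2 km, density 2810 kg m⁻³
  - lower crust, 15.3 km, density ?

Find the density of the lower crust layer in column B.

2860 kg m⁻³

Take the compensation level at the base of the deeper column (depth z_c below the surface of column A) and equate Σ ρ_i t_i down to z_c; mantle fills any gap and the z_c terms cancel.
Column A: 4×2240 + 19.1×2770 + 17.8×3050 + (z_c − 40.9)×3370
Column B: 1.42×0 + 16.2×2810 + 15.3×ρ + (z_c − 1.42 − 31.5)×3370
The z_c×3370 term appears on both sides and cancels. Collect the known terms of each column as K = Σ(ρt)_known − 3370 × (depth of known layers): K_A = 116157 − 3370×40.9 = −21676; K_B = 45522 − 3370×(1.42 + 31.5) = −65418.4.
Balance: K_A = K_B + 15.3×ρ, so ρ = (K_A − K_B)/15.3 = 43742.4/15.3 = 2860 kg m⁻³.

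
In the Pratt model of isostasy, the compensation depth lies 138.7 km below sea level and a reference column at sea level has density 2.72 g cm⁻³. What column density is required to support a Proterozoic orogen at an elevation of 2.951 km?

Pratt balance: ρ_ref D = ρ (D + h).
ρ = ρ_ref D/(D + h) = 2.72 × 138.7 km/(138.7 km + 2.951 km) = 2.66 g cm⁻³.

2.66 g cm⁻³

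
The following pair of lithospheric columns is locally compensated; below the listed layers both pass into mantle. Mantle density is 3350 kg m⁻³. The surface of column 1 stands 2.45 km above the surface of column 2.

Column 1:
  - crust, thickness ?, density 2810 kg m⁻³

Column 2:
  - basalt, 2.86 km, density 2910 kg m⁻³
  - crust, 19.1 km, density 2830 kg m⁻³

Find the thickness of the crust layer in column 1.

Take the compensation level at the base of the deeper column (depth z_c below the surface of column 1) and equate Σ ρ_i t_i down to z_c; mantle fills any gap and the z_c terms cancel.
Column 1: x×2810 + (z_c − 0 − x)×3350
Column 2: 2.45×0 + 2.86×2910 + 19.1×2830 + (z_c − 2.45 − 21.96)×3350
The z_c×3350 term appears on both sides and cancels. Collect the known terms of each column as K = Σ(ρt)_known − 3350 × (depth of known layers): K_1 = 0 − 3350×0 = 0; K_2 = 62375.6 − 3350×(2.45 + 21.96) = −19397.9.
Balance: K_1 − x×(3350 − 2810) = K_2, so x = (K_1 − K_2)/(3350 − 2810) = 19397.9/540 = 35.9 km.

35.9 km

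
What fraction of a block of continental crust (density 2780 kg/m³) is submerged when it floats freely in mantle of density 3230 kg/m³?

86.1%

Submerged fraction = ρ_obj/ρ_fluid = 2780/3230 = 86.1%.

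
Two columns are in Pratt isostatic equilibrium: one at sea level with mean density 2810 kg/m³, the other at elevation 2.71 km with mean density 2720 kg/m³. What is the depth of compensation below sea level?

81.9 km

ρ_ref D = ρ (D + h) → D (ρ_ref − ρ) = ρ h.
D = ρ h/(ρ_ref − ρ) = 2720 × 2.71 km/(2810 − 2720) = 81.9 km.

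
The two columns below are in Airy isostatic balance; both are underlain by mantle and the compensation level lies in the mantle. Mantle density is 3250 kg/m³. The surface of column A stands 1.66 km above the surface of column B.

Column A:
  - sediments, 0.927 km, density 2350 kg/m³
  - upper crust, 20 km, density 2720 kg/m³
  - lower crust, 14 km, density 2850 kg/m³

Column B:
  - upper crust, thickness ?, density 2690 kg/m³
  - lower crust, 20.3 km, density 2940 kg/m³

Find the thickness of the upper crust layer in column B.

9.55 km

Take the compensation level at the base of the deeper column (depth z_c below the surface of column A) and equate Σ ρ_i t_i down to z_c; mantle fills any gap and the z_c terms cancel.
Column A: 0.927×2350 + 20×2720 + 14×2850 + (z_c − 34.927)×3250
Column B: 1.66×0 + x×2690 + 20.3×2940 + (z_c − 1.66 − 20.3 − x)×3250
The z_c×3250 term appears on both sides and cancels. Collect the known terms of each column as K = Σ(ρt)_known − 3250 × (depth of known layers): K_A = 96478.45 − 3250×34.927 = −17034.3; K_B = 59682 − 3250×(1.66 + 20.3) = −11688.
Balance: K_A = K_B − x×(3250 − 2690), so x = (K_B − K_A)/(3250 − 2690) = 5346.3/560 = 9.55 km.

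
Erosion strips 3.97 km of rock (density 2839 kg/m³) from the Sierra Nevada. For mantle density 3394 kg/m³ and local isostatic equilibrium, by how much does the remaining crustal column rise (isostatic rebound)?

3.32 km

Unloading: uplift u = e ρ_c/ρ_m = 3.97 km × 2839/3394 = 3.32 km.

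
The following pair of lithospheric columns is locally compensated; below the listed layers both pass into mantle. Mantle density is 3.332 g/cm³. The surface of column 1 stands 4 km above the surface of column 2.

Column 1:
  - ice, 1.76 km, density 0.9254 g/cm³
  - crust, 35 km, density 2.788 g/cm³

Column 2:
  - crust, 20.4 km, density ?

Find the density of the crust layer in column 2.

2.84 g/cm³

Take the compensation level at the base of the deeper column (depth z_c below the surface of column 1) and equate Σ ρ_i t_i down to z_c; mantle fills any gap and the z_c terms cancel.
Column 1: 1.76×0.9254 + 35×2.788 + (z_c − 36.76)×3.332
Column 2: 4×0 + 20.4×ρ + (z_c − 4 − 20.4)×3.332
The z_c×3.332 term appears on both sides and cancels. Collect the known terms of each column as K = Σ(ρt)_known − 3.332 × (depth of known layers): K_1 = 99.208704 − 3.332×36.76 = −23.275616; K_2 = 0 − 3.332×(4 + 20.4) = −81.3008.
Balance: K_1 = K_2 + 20.4×ρ, so ρ = (K_1 − K_2)/20.4 = 58.0252/20.4 = 2.84 g/cm³.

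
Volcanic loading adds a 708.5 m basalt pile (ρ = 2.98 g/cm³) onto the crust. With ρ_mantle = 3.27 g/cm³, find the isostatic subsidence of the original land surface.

Subaerial loading: s = t ρ_load / ρ_m.
s = 708.5 m × 2.98/3.27 = 646 m.

646 m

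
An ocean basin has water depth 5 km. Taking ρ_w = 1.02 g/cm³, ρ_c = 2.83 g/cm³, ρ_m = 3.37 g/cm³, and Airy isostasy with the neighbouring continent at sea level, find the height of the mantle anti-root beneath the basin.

16.8 km

Balancing pressure at the compensation depth: replacing crust with seawater at the top is compensated by replacing crust with mantle at the base: d (ρ_c − ρ_w) = a (ρ_m − ρ_c).
a = d (ρ_c − ρ_w)/(ρ_m − ρ_c) = 5 km × 1.81/0.54 = 16.8 km.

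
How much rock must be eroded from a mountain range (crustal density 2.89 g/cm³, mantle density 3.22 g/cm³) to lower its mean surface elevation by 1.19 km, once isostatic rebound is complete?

Net drop Δ = e − u = e − e ρ_c/ρ_m = e (ρ_m − ρ_c)/ρ_m.
e = Δ ρ_m/(ρ_m − ρ_c) = 1.19 km × 3.22/0.33 = 11.6 km.

11.6 km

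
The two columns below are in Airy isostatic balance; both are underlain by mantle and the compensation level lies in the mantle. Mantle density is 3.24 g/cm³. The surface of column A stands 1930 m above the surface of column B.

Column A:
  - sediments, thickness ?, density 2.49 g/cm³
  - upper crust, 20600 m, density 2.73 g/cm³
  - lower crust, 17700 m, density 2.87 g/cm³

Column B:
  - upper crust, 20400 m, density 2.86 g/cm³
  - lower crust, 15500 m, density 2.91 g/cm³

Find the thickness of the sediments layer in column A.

2750 m

Take the compensation level at the base of the deeper column (depth z_c below the surface of column A) and equate Σ ρ_i t_i down to z_c; mantle fills any gap and the z_c terms cancel.
Column A: x×2.49 + 20600×2.73 + 17700×2.87 + (z_c − 38300 − x)×3.24
Column B: 1930×0 + 20400×2.86 + 15500×2.91 + (z_c − 1930 − 35900)×3.24
The z_c×3.24 term appears on both sides and cancels. Collect the known terms of each column as K = Σ(ρt)_known − 3.24 × (depth of known layers): K_A = 107037 − 3.24×38300 = −17055; K_B = 103449 − 3.24×(1930 + 35900) = −19120.2.
Balance: K_A − x×(3.24 − 2.49) = K_B, so x = (K_A − K_B)/(3.24 − 2.49) = 2065.2/0.75 = 2750 m.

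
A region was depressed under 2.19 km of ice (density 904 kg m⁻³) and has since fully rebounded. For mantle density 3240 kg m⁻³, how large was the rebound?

0.611 km

Removing the load lets mantle flow back in; uplift u satisfies ρ_ice t = ρ_m u.
u = t ρ_ice/ρ_m = 2.19 km × 904/3240 = 0.611 km.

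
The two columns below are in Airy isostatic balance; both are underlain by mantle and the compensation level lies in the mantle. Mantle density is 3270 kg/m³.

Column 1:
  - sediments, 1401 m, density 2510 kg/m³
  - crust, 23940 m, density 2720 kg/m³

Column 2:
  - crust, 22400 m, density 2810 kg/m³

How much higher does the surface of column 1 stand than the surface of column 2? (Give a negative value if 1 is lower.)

For any compensation level in the mantle, the mantle terms cancel and isostasy reduces to e = (Σt_1 − Σt_2) − (Σ(ρt)_1 − Σ(ρt)_2) / ρ_m.
Σt_1 = 25341 m; Σt_2 = 22400 m; Σ(ρt)_1 = 68633310; Σ(ρt)_2 = 62944000 (in m·kg/m³).
e = (25341 − 22400) − (68633310 − 62944000) / 3270 = 1200 m.

1200 m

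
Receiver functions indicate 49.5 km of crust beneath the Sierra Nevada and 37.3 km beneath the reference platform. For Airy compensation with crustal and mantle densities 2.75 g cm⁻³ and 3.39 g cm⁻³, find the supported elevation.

2.3 km

Excess crust Δ = 49.5 km − 37.3 km = 12.2 km, split between elevation h and root r with h + r = Δ.
Airy balance ρ_c h = (ρ_m − ρ_c) r gives r = h ρ_c/(ρ_m − ρ_c), so h (1 + ρ_c/(ρ_m − ρ_c)) = Δ, i.e. h = Δ (ρ_m − ρ_c)/ρ_m.
h = 12.2 km × 0.64/3.39 = 2.3 km.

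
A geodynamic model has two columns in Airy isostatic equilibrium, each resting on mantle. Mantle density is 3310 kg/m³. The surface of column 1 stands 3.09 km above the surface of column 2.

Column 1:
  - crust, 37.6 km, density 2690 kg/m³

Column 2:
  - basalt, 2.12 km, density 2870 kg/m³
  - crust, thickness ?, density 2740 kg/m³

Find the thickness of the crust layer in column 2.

21.3 km

Take the compensation level at the base of the deeper column (depth z_c below the surface of column 1) and equate Σ ρ_i t_i down to z_c; mantle fills any gap and the z_c terms cancel.
Column 1: 37.6×2690 + (z_c − 37.6)×3310
Column 2: 3.09×0 + 2.12×2870 + x×2740 + (z_c − 3.09 − 2.12 − x)×3310
The z_c×3310 term appears on both sides and cancels. Collect the known terms of each column as K = Σ(ρt)_known − 3310 × (depth of known layers): K_1 = 101144 − 3310×37.6 = −23312; K_2 = 6084.4 − 3310×(3.09 + 2.12) = −11160.7.
Balance: K_1 = K_2 − x×(3310 − 2740), so x = (K_2 − K_1)/(3310 − 2740) = 12151.3/570 = 21.3 km.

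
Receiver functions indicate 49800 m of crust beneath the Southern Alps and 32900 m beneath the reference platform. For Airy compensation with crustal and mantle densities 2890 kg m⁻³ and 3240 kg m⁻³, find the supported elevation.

Excess crust Δ = 49800 m − 32900 m = 16900 m, split between elevation h and root r with h + r = Δ.
Airy balance ρ_c h = (ρ_m − ρ_c) r gives r = h ρ_c/(ρ_m − ρ_c), so h (1 + ρ_c/(ρ_m − ρ_c)) = Δ, i.e. h = Δ (ρ_m − ρ_c)/ρ_m.
h = 16900 m × 350/3240 = 1830 m.

1830 m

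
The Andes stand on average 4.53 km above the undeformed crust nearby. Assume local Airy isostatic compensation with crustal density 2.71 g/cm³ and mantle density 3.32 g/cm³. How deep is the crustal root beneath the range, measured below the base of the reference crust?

Isostatic balance requires: the weight of the topography is balanced by the buoyancy of the root, ρ_c h = (ρ_m − ρ_c) r.
r = h · ρ_c / (ρ_m − ρ_c) = 4.53 km × 2.71 / (3.32 − 2.71) = 20.1 km.

20.1 km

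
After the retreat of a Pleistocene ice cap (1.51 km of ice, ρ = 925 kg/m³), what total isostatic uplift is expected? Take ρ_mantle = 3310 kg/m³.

0.422 km

Removing the load lets mantle flow back in; uplift u satisfies ρ_ice t = ρ_m u.
u = t ρ_ice/ρ_m = 1.51 km × 925/3310 = 0.422 km.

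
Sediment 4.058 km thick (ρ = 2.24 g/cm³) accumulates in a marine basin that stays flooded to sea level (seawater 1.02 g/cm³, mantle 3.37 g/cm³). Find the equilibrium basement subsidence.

2.11 km

Submarine loading: the sediment displaces seawater, and the subsidence is in turn flooded, so s (ρ_m − ρ_w) = t (ρ_sed − ρ_w).
s = 4.058 km × (2.24 − 1.02) / (3.37 − 1.02) = 2.11 km.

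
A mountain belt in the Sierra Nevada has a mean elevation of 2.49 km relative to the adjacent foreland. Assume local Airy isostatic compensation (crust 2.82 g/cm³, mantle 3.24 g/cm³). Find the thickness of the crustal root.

In Airy isostatic equilibrium: the weight of the topography is balanced by the buoyancy of the root, ρ_c h = (ρ_m − ρ_c) r.
r = h · ρ_c / (ρ_m − ρ_c) = 2.49 km × 2.82 / (3.24 − 2.82) = 16.7 km.

16.7 km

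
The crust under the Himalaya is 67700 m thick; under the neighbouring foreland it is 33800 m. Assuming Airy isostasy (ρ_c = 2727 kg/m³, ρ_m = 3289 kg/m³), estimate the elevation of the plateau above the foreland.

Excess crust Δ = 67700 m − 33800 m = 33900 m, split between elevation h and root r with h + r = Δ.
Airy balance ρ_c h = (ρ_m − ρ_c) r gives r = h ρ_c/(ρ_m − ρ_c), so h (1 + ρ_c/(ρ_m − ρ_c)) = Δ, i.e. h = Δ (ρ_m − ρ_c)/ρ_m.
h = 33900 m × 562/3289 = 5790 m.

5790 m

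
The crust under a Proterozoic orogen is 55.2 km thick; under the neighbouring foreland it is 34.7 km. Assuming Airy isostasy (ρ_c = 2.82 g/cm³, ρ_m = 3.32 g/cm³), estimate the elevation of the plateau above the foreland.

Excess crust Δ = 55.2 km − 34.7 km = 20.5 km, split between elevation h and root r with h + r = Δ.
Airy balance ρ_c h = (ρ_m − ρ_c) r gives r = h ρ_c/(ρ_m − ρ_c), so h (1 + ρ_c/(ρ_m − ρ_c)) = Δ, i.e. h = Δ (ρ_m − ρ_c)/ρ_m.
h = 20.5 km × 0.5/3.32 = 3.09 km.

3.09 km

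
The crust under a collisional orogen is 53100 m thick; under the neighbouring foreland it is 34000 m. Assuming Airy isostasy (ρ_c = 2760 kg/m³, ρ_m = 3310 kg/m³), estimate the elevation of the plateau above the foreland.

Excess crust Δ = 53100 m − 34000 m = 19100 m, split between elevation h and root r with h + r = Δ.
Airy balance ρ_c h = (ρ_m − ρ_c) r gives r = h ρ_c/(ρ_m − ρ_c), so h (1 + ρ_c/(ρ_m − ρ_c)) = Δ, i.e. h = Δ (ρ_m − ρ_c)/ρ_m.
h = 19100 m × 550/3310 = 3170 m.

3170 m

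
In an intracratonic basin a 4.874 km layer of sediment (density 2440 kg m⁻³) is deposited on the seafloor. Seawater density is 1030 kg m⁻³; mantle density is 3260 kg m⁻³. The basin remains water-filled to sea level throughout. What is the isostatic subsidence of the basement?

3.08 km

Submarine loading: the sediment displaces seawater, and the subsidence is in turn flooded, so s (ρ_m − ρ_w) = t (ρ_sed − ρ_w).
s = 4.874 km × (2440 − 1030) / (3260 − 1030) = 3.08 km.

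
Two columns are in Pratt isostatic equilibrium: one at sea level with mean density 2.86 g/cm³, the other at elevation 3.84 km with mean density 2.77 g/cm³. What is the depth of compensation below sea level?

118 km

ρ_ref D = ρ (D + h) → D (ρ_ref − ρ) = ρ h.
D = ρ h/(ρ_ref − ρ) = 2.77 × 3.84 km/(2.86 − 2.77) = 118 km.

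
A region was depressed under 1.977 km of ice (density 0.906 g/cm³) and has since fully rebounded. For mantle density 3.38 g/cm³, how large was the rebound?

0.53 km

Removing the load lets mantle flow back in; uplift u satisfies ρ_ice t = ρ_m u.
u = t ρ_ice/ρ_m = 1.977 km × 0.906/3.38 = 0.53 km.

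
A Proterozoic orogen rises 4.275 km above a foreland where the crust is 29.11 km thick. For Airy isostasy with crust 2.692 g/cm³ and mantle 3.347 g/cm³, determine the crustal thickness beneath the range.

51 km

Root depth r = h ρ_c / (ρ_m − ρ_c) = 4.275 km × 2.692 / 0.655 = 17.57 km.
Total thickness = T + h + r = 29.11 km + 4.275 km + 17.57 km = 51 km.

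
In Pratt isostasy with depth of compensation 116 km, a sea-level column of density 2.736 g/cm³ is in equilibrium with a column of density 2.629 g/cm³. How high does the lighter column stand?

ρ_ref D = ρ (D + h) → h = D (ρ_ref − ρ)/ρ.
h = 116 km × (2.736 − 2.629)/2.629 = 4.72 km.

4.72 km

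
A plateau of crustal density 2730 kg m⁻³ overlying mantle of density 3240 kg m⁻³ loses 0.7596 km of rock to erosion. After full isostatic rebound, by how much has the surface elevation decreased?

Rebound u = e ρ_c/ρ_m = 0.7596 km × 2730/3240 = 0.64 km.
Net surface drop = e − u = 0.7596 km − 0.64 km = e (ρ_m − ρ_c)/ρ_m = 0.12 km.

0.12 km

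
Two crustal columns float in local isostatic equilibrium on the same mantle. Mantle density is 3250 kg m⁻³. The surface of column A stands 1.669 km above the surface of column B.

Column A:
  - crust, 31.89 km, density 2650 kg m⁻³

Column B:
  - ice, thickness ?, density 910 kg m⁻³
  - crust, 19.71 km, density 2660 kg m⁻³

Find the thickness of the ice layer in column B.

Take the compensation level at the base of the deeper column (depth z_c below the surface of column A) and equate Σ ρ_i t_i down to z_c; mantle fills any gap and the z_c terms cancel.
Column A: 31.89×2650 + (z_c − 31.89)×3250
Column B: 1.669×0 + x×910 + 19.71×2660 + (z_c − 1.669 − 19.71 − x)×3250
The z_c×3250 term appears on both sides and cancels. Collect the known terms of each column as K = Σ(ρt)_known − 3250 × (depth of known layers): K_A = 84508.5 − 3250×31.89 = −19134; K_B = 52428.6 − 3250×(1.669 + 19.71) = −17053.15.
Balance: K_A = K_B − x×(3250 − 910), so x = (K_B − K_A)/(3250 − 910) = 2080.85/2340 = 0.889 km.

0.889 km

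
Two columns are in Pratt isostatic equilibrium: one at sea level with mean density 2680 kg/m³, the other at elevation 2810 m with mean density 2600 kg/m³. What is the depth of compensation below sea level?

91300 m

ρ_ref D = ρ (D + h) → D (ρ_ref − ρ) = ρ h.
D = ρ h/(ρ_ref − ρ) = 2600 × 2810 m/(2680 − 2600) = 91300 m.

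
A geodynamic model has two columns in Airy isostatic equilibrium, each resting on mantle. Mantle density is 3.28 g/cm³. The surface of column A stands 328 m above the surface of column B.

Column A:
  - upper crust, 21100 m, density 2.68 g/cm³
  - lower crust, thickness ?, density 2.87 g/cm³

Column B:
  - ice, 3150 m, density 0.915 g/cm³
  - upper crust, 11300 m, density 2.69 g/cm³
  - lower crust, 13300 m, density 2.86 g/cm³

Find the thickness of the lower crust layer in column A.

19800 m

Take the compensation level at the base of the deeper column (depth z_c below the surface of column A) and equate Σ ρ_i t_i down to z_c; mantle fills any gap and the z_c terms cancel.
Column A: 21100×2.68 + x×2.87 + (z_c − 21100 − x)×3.28
Column B: 328×0 + 3150×0.915 + 11300×2.69 + 13300×2.86 + (z_c − 328 − 27750)×3.28
The z_c×3.28 term appears on both sides and cancels. Collect the known terms of each column as K = Σ(ρt)_known − 3.28 × (depth of known layers): K_A = 56548 − 3.28×21100 = −12660; K_B = 71317.25 − 3.28×(328 + 27750) = −20778.59.
Balance: K_A − x×(3.28 − 2.87) = K_B, so x = (K_A − K_B)/(3.28 − 2.87) = 8118.59/0.41 = 19800 m.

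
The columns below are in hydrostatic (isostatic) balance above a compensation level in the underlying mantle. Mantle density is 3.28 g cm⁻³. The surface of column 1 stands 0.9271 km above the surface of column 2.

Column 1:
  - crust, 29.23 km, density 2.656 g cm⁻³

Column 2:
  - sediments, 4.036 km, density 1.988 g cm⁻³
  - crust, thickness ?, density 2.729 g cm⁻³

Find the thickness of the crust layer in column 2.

18.1 km

Take the compensation level at the base of the deeper column (depth z_c below the surface of column 1) and equate Σ ρ_i t_i down to z_c; mantle fills any gap and the z_c terms cancel.
Column 1: 29.23×2.656 + (z_c − 29.23)×3.28
Column 2: 0.9271×0 + 4.036×1.988 + x×2.729 + (z_c − 0.9271 − 4.036 − x)×3.28
The z_c×3.28 term appears on both sides and cancels. Collect the known terms of each column as K = Σ(ρt)_known − 3.28 × (depth of known layers): K_1 = 77.63488 − 3.28×29.23 = −18.23952; K_2 = 8.023568 − 3.28×(0.9271 + 4.036) = −8.2554.
Balance: K_1 = K_2 − x×(3.28 − 2.729), so x = (K_2 − K_1)/(3.28 − 2.729) = 9.98412/0.551 = 18.1 km.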